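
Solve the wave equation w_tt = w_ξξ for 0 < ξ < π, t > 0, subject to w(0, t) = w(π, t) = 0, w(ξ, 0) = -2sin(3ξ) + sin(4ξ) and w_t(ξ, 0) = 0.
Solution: Using separation of variables w = X(ξ)T(t):
Eigenfunctions: sin(nξ), n = 1, 2, 3, ...
General solution: w(ξ, t) = Σ [A_n cos(n t) + B_n sin(n t)] sin(nξ)
From w(ξ,0) = -2sin(3ξ) + sin(4ξ): A_3=-2, A_4=1. From w_t(ξ,0) = 0: all B_n = 0.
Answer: w(ξ, t) = -2sin(3ξ)cos(3t) + sin(4ξ)cos(4t)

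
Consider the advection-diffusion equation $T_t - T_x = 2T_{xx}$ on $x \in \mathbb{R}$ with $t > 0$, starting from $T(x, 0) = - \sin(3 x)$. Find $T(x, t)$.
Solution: Moving frame: $\eta = x + t$, $\sigma = t$, $T = u(\eta,\sigma)$, so $T_t = u_{\sigma} + u_{\eta}$ and $T_{xx} = u_{\eta\eta}$.
Hence $T_t - T_x = u_{\sigma}$ and the PDE becomes the heat equation $u_{\sigma} = 2u_{\eta\eta}$ on $\eta \in \mathbb{R}$.
Initial data: $u(\eta,0) = T(\eta,0) = - \sin(3 \eta)$. Each mode $\sin(n\eta)$ decays as $e^{-2n^2\sigma}$ on $\mathbb{R}$, so $u(\eta,\sigma) = \sum c_n e^{-2n^2\sigma} \sin(n\eta)$ with $c_3=-1$: $u(\eta,\sigma) = - e^{-18 \sigma} \sin(3 \eta)$.
Substituting back: $T(x,t) = u(x + t, t)$.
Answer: $T(x, t) = - e^{-18 t} \sin(3 t + 3 x)$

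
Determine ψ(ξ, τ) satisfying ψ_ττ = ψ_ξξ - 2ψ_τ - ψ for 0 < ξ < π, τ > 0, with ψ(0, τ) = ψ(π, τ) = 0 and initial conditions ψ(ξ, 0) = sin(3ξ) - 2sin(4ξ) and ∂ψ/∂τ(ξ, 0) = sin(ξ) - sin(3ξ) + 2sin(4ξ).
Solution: Substitute ψ = exp(-τ)u.
Then ψ_τ = exp(-τ)(u_τ - u), ψ_ττ = exp(-τ)(u_ττ - 2u_τ + u), ψ_ξξ = exp(-τ)u_ξξ; substituting and dividing by exp(-τ), the lower-order terms cancel: u_ττ = u_ξξ (standard wave equation).
Data for u: u(ξ,0) = ψ(ξ,0) = sin(3ξ) - 2sin(4ξ); u_τ(ξ,0) = ψ_τ(ξ,0) + ψ(ξ,0) = sin(ξ). The boundary conditions carry over: u(0,τ) = u(π,τ) = 0.
Separating variables: u = Σ [A_n cos(ω_n τ) + B_n sin(ω_n τ)] sin(nξ), ω_n = n. From ICs (B_n = velocity coefficient / ω_n): A_3=1, A_4=-2, B_1=1.
So u(ξ,τ) = sin(ξ)sin(τ) + sin(3ξ)cos(3τ) - 2sin(4ξ)cos(4τ), and ψ(ξ,τ) = exp(-τ)u(ξ,τ).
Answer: ψ(ξ, τ) = exp(-τ)sin(ξ)sin(τ) + exp(-τ)sin(3ξ)cos(3τ) - 2exp(-τ)sin(4ξ)cos(4τ)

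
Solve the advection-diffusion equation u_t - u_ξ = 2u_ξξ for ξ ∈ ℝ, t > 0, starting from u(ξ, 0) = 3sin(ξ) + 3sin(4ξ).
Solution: Change to a moving frame: let η = ξ + t, σ = t and write u(ξ,t) = w(η,σ).
By the chain rule u_t = w_σ + w_η, u_ξ = w_η, u_ξξ = w_ηη.
Then u_t - u_ξ = w_σ: the advection term cancels and the PDE becomes the heat equation w_σ = 2w_ηη on η ∈ ℝ.
Initial data: w(η,0) = u(η,0) = 3sin(η) + 3sin(4η).
On η ∈ ℝ each mode satisfies (sin(nη))″ = -n² sin(nη), so exp(-2n²σ) sin(nη) solves the heat equation; by superposition w(η,σ) = Σ c_n exp(-2n²σ) sin(nη).
Reading off the coefficients: c_1=3, c_4=3, so w(η,σ) = 3exp(-2σ)sin(η) + 3exp(-32σ)sin(4η).
Substituting back η = ξ + t, σ = t: u(ξ,t) = w(ξ + t, t).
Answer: u(ξ, t) = 3exp(-2t)sin(t + ξ) + 3exp(-32t)sin(4t + 4ξ)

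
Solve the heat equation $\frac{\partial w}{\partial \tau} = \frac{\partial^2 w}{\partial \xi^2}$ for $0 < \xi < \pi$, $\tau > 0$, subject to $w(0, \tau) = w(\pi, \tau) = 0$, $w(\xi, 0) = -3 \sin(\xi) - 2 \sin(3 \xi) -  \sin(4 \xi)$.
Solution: Separating variables: $w = \sum c_n e^{-n^2\tau} \sin(n\xi)$. From $w(\xi,0) = -3 \sin(\xi) - 2 \sin(3 \xi) - \sin(4 \xi)$: $c_1=-3, c_3=-2, c_4=-1$.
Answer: $w(\xi, \tau) = -3 e^{-\tau} \sin(\xi) - 2 e^{-9 \tau} \sin(3 \xi) -  e^{-16 \tau} \sin(4 \xi)$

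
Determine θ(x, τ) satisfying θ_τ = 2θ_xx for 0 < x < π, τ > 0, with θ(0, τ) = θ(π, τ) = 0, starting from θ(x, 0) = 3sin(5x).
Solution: Using separation of variables θ = X(x)G(τ):
Eigenfunctions: sin(nx), n = 1, 2, 3, ...
General solution: θ(x, τ) = Σ c_n sin(nx) exp(-2n² τ)
Matching θ(x,0) = 3sin(5x) term by term: c_5=3.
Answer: θ(x, τ) = 3exp(-50τ)sin(5x)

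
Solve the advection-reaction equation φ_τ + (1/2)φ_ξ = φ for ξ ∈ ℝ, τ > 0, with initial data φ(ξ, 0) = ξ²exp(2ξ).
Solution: Substitute φ = exp(2ξ)u.
Then φ_ξ = exp(2ξ)(u_ξ + 2u), φ_τ = exp(2ξ)u_τ; substituting and dividing by exp(2ξ), the lower-order terms cancel: u_τ + (1/2)u_ξ = 0 (standard advection equation).
Data for u: u(ξ,0) = exp(-2ξ)φ(ξ,0) = ξ².
By characteristics (dξ/dτ = 1/2), u(ξ,τ) = f(ξ - (1/2)τ) with f = u(·, 0).
So u(ξ,τ) = ξ² - ξτ + (1/4)τ², and φ(ξ,τ) = exp(2ξ)u(ξ,τ).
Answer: φ(ξ, τ) = ξ²exp(2ξ) - ξτexp(2ξ) + (1/4)τ²exp(2ξ)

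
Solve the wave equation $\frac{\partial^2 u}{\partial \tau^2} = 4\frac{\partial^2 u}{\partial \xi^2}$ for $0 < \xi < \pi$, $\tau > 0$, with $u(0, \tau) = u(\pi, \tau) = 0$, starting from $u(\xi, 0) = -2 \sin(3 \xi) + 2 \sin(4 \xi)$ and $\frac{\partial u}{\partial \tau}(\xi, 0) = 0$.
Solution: Separating variables: $u = \sum [A_n \cos(\omega_n \tau) + B_n \sin(\omega_n \tau)] \sin(n\xi)$, $\omega_n = 2n$. From ICs: $A_3=-2, A_4=2$.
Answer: $u(\xi, \tau) = -2 \sin(3 \xi) \cos(6 \tau) + 2 \sin(4 \xi) \cos(8 \tau)$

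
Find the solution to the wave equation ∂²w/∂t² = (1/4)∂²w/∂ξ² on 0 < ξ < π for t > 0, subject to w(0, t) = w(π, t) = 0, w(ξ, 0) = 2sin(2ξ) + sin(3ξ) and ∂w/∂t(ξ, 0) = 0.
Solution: Separating variables: w = Σ [A_n cos(ω_n t) + B_n sin(ω_n t)] sin(nξ), ω_n = n/2. From ICs: A_2=2, A_3=1.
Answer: w(ξ, t) = 2sin(2ξ)cos(t) + sin(3ξ)cos(3t/2)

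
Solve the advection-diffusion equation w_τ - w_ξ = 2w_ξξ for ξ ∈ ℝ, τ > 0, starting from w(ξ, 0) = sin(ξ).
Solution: Moving frame: η = ξ + τ, σ = τ, w = u(η,σ), so w_τ = u_σ + u_η and w_ξξ = u_ηη.
Hence w_τ - w_ξ = u_σ and the PDE becomes the heat equation u_σ = 2u_ηη on η ∈ ℝ.
Initial data: u(η,0) = w(η,0) = sin(η). Each mode sin(nη) decays as exp(-2n²σ) on ℝ, so u(η,σ) = Σ c_n exp(-2n²σ) sin(nη) with c_1=1: u(η,σ) = exp(-2σ)sin(η).
Substituting back: w(ξ,τ) = u(ξ + τ, τ).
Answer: w(ξ, τ) = exp(-2τ)sin(ξ + τ)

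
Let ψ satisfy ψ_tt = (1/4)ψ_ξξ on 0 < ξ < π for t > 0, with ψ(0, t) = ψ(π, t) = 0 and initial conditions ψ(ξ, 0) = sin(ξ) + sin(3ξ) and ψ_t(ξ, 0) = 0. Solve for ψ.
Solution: Using separation of variables ψ = X(ξ)T(t):
Eigenfunctions: sin(nξ), n = 1, 2, 3, ...
General solution: ψ(ξ, t) = Σ [A_n cos(n t/2) + B_n sin(n t/2)] sin(nξ)
From ψ(ξ,0) = sin(ξ) + sin(3ξ): A_1=1, A_3=1. From ψ_t(ξ,0) = 0: all B_n = 0.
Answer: ψ(ξ, t) = sin(ξ)cos(t/2) + sin(3ξ)cos(3t/2)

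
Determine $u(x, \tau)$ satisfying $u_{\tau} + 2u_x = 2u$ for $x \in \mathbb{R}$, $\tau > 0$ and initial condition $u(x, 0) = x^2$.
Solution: Substitute $u = e^{2\tau}w$.
Then $u_{\tau} = e^{2\tau}(w_{\tau} + 2w)$, $u_x = e^{2\tau}w_x$; substituting and dividing by $e^{2\tau}$, the lower-order terms cancel: $w_{\tau} + 2w_x = 0$ (standard advection equation).
Data for $w$: $w(x,0) = u(x,0) = x^2$.
By characteristics ($dx/d\tau = 2$), $w(x,\tau) = f(x - 2\tau)$ with $f = w( \cdot , 0)$.
So $w(x,\tau) = x^2 - 4 x \tau + 4 \tau^2$, and $u(x,\tau) = e^{2\tau}w(x,\tau)$.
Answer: $u(x, \tau) = 4 \tau^2 e^{2 \tau} - 4 \tau x e^{2 \tau} + x^2 e^{2 \tau}$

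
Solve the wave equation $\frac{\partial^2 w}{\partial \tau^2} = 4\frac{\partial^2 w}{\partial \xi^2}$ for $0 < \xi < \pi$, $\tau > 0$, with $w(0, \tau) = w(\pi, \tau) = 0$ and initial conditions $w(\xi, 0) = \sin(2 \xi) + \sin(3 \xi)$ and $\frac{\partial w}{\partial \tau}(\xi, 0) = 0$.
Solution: Using separation of variables $w = X(\xi)T(\tau)$:
Eigenfunctions: $\sin(n\xi)$, $n = 1, 2, 3, \ldots$
General solution: $w(\xi, \tau) = \sum [A_n \cos(2n \tau) + B_n \sin(2n \tau)] \sin(n\xi)$
From $w(\xi,0) = \sin(2 \xi) + \sin(3 \xi)$: $A_2=1, A_3=1$. From $w_{\tau}(\xi,0) = 0$: all $B_n = 0$.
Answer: $w(\xi, \tau) = \sin(2 \xi) \cos(4 \tau) + \sin(3 \xi) \cos(6 \tau)$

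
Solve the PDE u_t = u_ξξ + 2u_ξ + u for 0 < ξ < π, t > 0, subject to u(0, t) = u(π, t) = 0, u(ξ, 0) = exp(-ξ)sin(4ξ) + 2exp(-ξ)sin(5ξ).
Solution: Substitute u = exp(-ξ)w, i.e. w = exp(ξ)u.
By the product rule, u_ξ = exp(-ξ)(w_ξ - w), u_ξξ = exp(-ξ)(w_ξξ - 2w_ξ + w), u_t = exp(-ξ)w_t.
Substituting into the PDE and dividing by exp(-ξ): w_t = (w_ξξ - 2w_ξ + w) + 2(w_ξ - w) + w.
The lower-order terms cancel, leaving the standard heat equation w_t = w_ξξ.
Initial data for w: w(ξ,0) = exp(ξ)u(ξ,0) = sin(4ξ) + 2sin(5ξ). The boundary conditions carry over: w(0,t) = w(π,t) = 0.
Solve for w:
  Using separation of variables w = X(ξ)T(t):
  Eigenfunctions: sin(nξ), n = 1, 2, 3, ...
  General solution: w(ξ, t) = Σ c_n sin(nξ) exp(-n² t)
  Matching w(ξ,0) = sin(4ξ) + 2sin(5ξ) term by term: c_4=1, c_5=2.
Hence w(ξ,t) = exp(-16t)sin(4ξ) + 2exp(-25t)sin(5ξ).
Transform back: u(ξ,t) = exp(-ξ)w(ξ,t).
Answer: u(ξ, t) = exp(-16t)exp(-ξ)sin(4ξ) + 2exp(-25t)exp(-ξ)sin(5ξ)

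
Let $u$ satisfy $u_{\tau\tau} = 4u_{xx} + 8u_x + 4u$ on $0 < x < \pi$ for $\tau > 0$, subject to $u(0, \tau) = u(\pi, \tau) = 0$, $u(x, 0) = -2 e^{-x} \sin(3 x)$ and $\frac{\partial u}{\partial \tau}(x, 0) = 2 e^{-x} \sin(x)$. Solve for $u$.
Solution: Substitute $u = e^{-x}w$.
Then $u_x = e^{-x}(w_x - w)$, $u_{xx} = e^{-x}(w_{xx} - 2w_x + w)$, $u_{\tau\tau} = e^{-x}w_{\tau\tau}$; substituting and dividing by $e^{-x}$, the lower-order terms cancel: $w_{\tau\tau} = 4w_{xx}$ (standard wave equation).
Data for $w$: $w(x,0) = e^{x}u(x,0) = -2 \sin(3 x)$; $w_{\tau}(x,0) = e^{x}u_{\tau}(x,0) = 2 \sin(x)$. The boundary conditions carry over: $w(0,\tau) = w(\pi,\tau) = 0$.
Separating variables: $w = \sum [A_n \cos(\omega_n \tau) + B_n \sin(\omega_n \tau)] \sin(nx)$, $\omega_n = 2n$. From ICs ($B_n$ = velocity coefficient / $\omega_n$): $A_3=-2, B_1=1$.
So $w(x,\tau) = \sin(x) \sin(2 \tau) - 2 \sin(3 x) \cos(6 \tau)$, and $u(x,\tau) = e^{-x}w(x,\tau)$.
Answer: $u(x, \tau) = e^{-x} \sin(2 \tau) \sin(x) - 2 e^{-x} \sin(3 x) \cos(6 \tau)$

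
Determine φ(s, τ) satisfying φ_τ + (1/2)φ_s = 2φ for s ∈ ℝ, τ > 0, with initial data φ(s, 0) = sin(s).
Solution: Substitute φ = exp(2τ)u, i.e. u = exp(-2τ)φ.
By the product rule, φ_τ = exp(2τ)(u_τ + 2u), φ_s = exp(2τ)u_s.
Substituting into the PDE and dividing by exp(2τ): u_τ + 2u + (1/2)u_s = 2u.
The lower-order terms cancel, leaving the standard advection equation u_τ + (1/2)u_s = 0.
Initial data for u: u(s,0) = φ(s,0) = sin(s).
Solve for u:
  By method of characteristics (waves move right with speed 1/2):
  Along characteristics s - (1/2)τ = const, u is constant, so u(s,τ) = f(s - (1/2)τ) with f = u(·, 0).
Hence u(s,τ) = sin(s - τ/2).
Transform back: φ(s,τ) = exp(2τ)u(s,τ).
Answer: φ(s, τ) = exp(2τ)sin(s - τ/2)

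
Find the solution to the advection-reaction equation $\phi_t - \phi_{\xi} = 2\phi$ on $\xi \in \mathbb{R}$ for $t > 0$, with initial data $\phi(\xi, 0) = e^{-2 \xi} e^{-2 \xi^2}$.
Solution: Substitute $\phi = e^{-2\xi}u$.
Then $\phi_{\xi} = e^{-2\xi}(u_{\xi} - 2u)$, $\phi_t = e^{-2\xi}u_t$; substituting and dividing by $e^{-2\xi}$, the lower-order terms cancel: $u_t - u_{\xi} = 0$ (standard advection equation).
Data for $u$: $u(\xi,0) = e^{2\xi}\phi(\xi,0) = e^{-2 \xi^2}$.
By characteristics ($d\xi/dt = -1$), $u(\xi,t) = f(\xi + t)$ with $f = u( \cdot , 0)$.
So $u(\xi,t) = e^{-2 (t + \xi)^2}$, and $\phi(\xi,t) = e^{-2\xi}u(\xi,t)$.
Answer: $\phi(\xi, t) = e^{-2 \xi} e^{-2 (\xi + t)^2}$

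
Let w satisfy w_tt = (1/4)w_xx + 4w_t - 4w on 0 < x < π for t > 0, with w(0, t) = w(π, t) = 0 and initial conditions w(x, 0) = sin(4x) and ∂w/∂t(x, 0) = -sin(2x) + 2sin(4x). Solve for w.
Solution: Substitute w = exp(2t)u, i.e. u = exp(-2t)w.
By the product rule, w_t = exp(2t)(u_t + 2u), w_tt = exp(2t)(u_tt + 4u_t + 4u), w_xx = exp(2t)u_xx.
Substituting into the PDE and dividing by exp(2t): u_tt + 4u_t + 4u = (1/4)u_xx + 4(u_t + 2u) - 4u.
The lower-order terms cancel, leaving the standard wave equation u_tt = (1/4)u_xx.
Initial data for u: u(x,0) = w(x,0) = sin(4x); u_t(x,0) = w_t(x,0) - 2w(x,0) = -sin(2x). The boundary conditions carry over: u(0,t) = u(π,t) = 0.
Solve for u:
  Using separation of variables u = X(x)T(t):
  Eigenfunctions: sin(nx), n = 1, 2, 3, ...
  General solution: u(x, t) = Σ [A_n cos(n t/2) + B_n sin(n t/2)] sin(nx)
  From u(x,0) = sin(4x): A_4=1. From u_t(x,0) = -sin(2x), using u_t(x,0) = Σ ω_n B_n sin(nx) with ω_n = n/2: B_2 = (-1)/1 = -1.
Hence u(x,t) = -sin(t)sin(2x) + sin(4x)cos(2t).
Transform back: w(x,t) = exp(2t)u(x,t).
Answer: w(x, t) = -exp(2t)sin(t)sin(2x) + exp(2t)sin(4x)cos(2t)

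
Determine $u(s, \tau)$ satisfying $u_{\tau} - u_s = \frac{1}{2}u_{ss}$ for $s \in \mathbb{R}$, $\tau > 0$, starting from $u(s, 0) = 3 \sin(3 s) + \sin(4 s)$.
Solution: Change to a moving frame: let $\eta = s + \tau$, $\sigma = \tau$ and write $u(s,\tau) = w(\eta,\sigma)$.
By the chain rule $u_{\tau} = w_{\sigma} + w_{\eta}$, $u_s = w_{\eta}$, $u_{ss} = w_{\eta\eta}$.
Then $u_{\tau} - u_s = w_{\sigma}$: the advection term cancels and the PDE becomes the heat equation $w_{\sigma} = \frac{1}{2}w_{\eta\eta}$ on $\eta \in \mathbb{R}$.
Initial data: $w(\eta,0) = u(\eta,0) = 3 \sin(3 \eta) + \sin(4 \eta)$.
On $\eta \in \mathbb{R}$ each mode satisfies $(\sin(n\eta))'' = -n^2 \sin(n\eta)$, so $e^{-n^2\sigma/2} \sin(n\eta)$ solves the heat equation; by superposition $w(\eta,\sigma) = \sum c_n e^{-n^2\sigma/2} \sin(n\eta)$.
Reading off the coefficients: $c_3=3, c_4=1$, so $w(\eta,\sigma) = e^{-8 \sigma} \sin(4 \eta) + 3 e^{-9 \sigma/2} \sin(3 \eta)$.
Substituting back $\eta = s + \tau$, $\sigma = \tau$: $u(s,\tau) = w(s + \tau, \tau)$.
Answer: $u(s, \tau) = e^{-8 \tau} \sin(4 \tau + 4 s) + 3 e^{-9 \tau/2} \sin(3 \tau + 3 s)$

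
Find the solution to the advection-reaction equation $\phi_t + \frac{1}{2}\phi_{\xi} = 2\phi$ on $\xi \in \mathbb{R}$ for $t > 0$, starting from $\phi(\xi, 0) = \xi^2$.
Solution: Substitute $\phi = e^{2t}u$, i.e. $u = e^{-2t}\phi$.
By the product rule, $\phi_t = e^{2t}(u_t + 2u)$, $\phi_{\xi} = e^{2t}u_{\xi}$.
Substituting into the PDE and dividing by $e^{2t}$: $u_t + 2u + \frac{1}{2}u_{\xi} = 2u$.
The lower-order terms cancel, leaving the standard advection equation $u_t + \frac{1}{2}u_{\xi} = 0$.
Initial data for $u$: $u(\xi,0) = \phi(\xi,0) = \xi^2$.
Solve for $u$:
  By method of characteristics (waves move right with speed 1/2):
  Along characteristics $\xi - \frac{1}{2}t =$ const, $u$ is constant, so $u(\xi,t) = f(\xi - \frac{1}{2}t)$ with $f = u( \cdot , 0)$.
Hence $u(\xi,t) = \frac{1}{4} t^2 - t \xi + \xi^2$.
Transform back: $\phi(\xi,t) = e^{2t}u(\xi,t)$.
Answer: $\phi(\xi, t) = \xi^2 e^{2 t} -  \xi t e^{2 t} + \frac{1}{4} t^2 e^{2 t}$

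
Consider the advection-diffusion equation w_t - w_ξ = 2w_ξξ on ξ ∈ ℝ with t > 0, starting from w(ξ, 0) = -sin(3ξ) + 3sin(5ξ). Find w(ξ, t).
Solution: Change to a moving frame: let η = ξ + t, σ = t and write w(ξ,t) = u(η,σ).
By the chain rule w_t = u_σ + u_η, w_ξ = u_η, w_ξξ = u_ηη.
Then w_t - w_ξ = u_σ: the advection term cancels and the PDE becomes the heat equation u_σ = 2u_ηη on η ∈ ℝ.
Initial data: u(η,0) = w(η,0) = -sin(3η) + 3sin(5η).
On η ∈ ℝ each mode satisfies (sin(nη))″ = -n² sin(nη), so exp(-2n²σ) sin(nη) solves the heat equation; by superposition u(η,σ) = Σ c_n exp(-2n²σ) sin(nη).
Reading off the coefficients: c_3=-1, c_5=3, so u(η,σ) = -exp(-18σ)sin(3η) + 3exp(-50σ)sin(5η).
Substituting back η = ξ + t, σ = t: w(ξ,t) = u(ξ + t, t).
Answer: w(ξ, t) = -exp(-18t)sin(3t + 3ξ) + 3exp(-50t)sin(5t + 5ξ)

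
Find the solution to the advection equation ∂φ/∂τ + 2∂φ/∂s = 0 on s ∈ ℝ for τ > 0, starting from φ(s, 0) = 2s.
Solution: By method of characteristics (waves move right with speed 2):
Along characteristics s - 2τ = const, φ is constant, so φ(s,τ) = f(s - 2τ) with f = φ(·, 0).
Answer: φ(s, τ) = 2s - 4τ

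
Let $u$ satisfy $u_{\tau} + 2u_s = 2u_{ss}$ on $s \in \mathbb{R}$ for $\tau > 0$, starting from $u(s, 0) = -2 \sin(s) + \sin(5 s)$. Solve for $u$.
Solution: Moving frame: $\eta = s - 2\tau$, $\sigma = \tau$, $u = w(\eta,\sigma)$, so $u_{\tau} = w_{\sigma} - 2w_{\eta}$ and $u_{ss} = w_{\eta\eta}$.
Hence $u_{\tau} + 2u_s = w_{\sigma}$ and the PDE becomes the heat equation $w_{\sigma} = 2w_{\eta\eta}$ on $\eta \in \mathbb{R}$.
Initial data: $w(\eta,0) = u(\eta,0) = -2 \sin(\eta) + \sin(5 \eta)$. Each mode $\sin(n\eta)$ decays as $e^{-2n^2\sigma}$ on $\mathbb{R}$, so $w(\eta,\sigma) = \sum c_n e^{-2n^2\sigma} \sin(n\eta)$ with $c_1=-2, c_5=1$: $w(\eta,\sigma) = -2 e^{-2 \sigma} \sin(\eta) + e^{-50 \sigma} \sin(5 \eta)$.
Substituting back: $u(s,\tau) = w(s - 2\tau, \tau)$.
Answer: $u(s, \tau) = 2 e^{-2 \tau} \sin(2 \tau - s) -  e^{-50 \tau} \sin(10 \tau - 5 s)$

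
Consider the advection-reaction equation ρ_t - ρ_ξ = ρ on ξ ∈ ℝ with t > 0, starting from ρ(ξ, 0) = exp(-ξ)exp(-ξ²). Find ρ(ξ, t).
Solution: Substitute ρ = exp(-ξ)u.
Then ρ_ξ = exp(-ξ)(u_ξ - u), ρ_t = exp(-ξ)u_t; substituting and dividing by exp(-ξ), the lower-order terms cancel: u_t - u_ξ = 0 (standard advection equation).
Data for u: u(ξ,0) = exp(ξ)ρ(ξ,0) = exp(-ξ²).
By characteristics (dξ/dt = -1), u(ξ,t) = f(ξ + t) with f = u(·, 0).
So u(ξ,t) = exp(-(t + ξ)²), and ρ(ξ,t) = exp(-ξ)u(ξ,t).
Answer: ρ(ξ, t) = exp(-ξ)exp(-(t + ξ)²)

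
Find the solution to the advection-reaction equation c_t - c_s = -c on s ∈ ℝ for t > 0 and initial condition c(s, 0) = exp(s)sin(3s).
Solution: Substitute c = exp(s)u, i.e. u = exp(-s)c.
By the product rule, c_s = exp(s)(u_s + u), c_t = exp(s)u_t.
Substituting into the PDE and dividing by exp(s): u_t - (u_s + u) = -u.
The lower-order terms cancel, leaving the standard advection equation u_t - u_s = 0.
Initial data for u: u(s,0) = exp(-s)c(s,0) = sin(3s).
Solve for u:
  By method of characteristics (waves move left with speed 1):
  Along characteristics s + t = const, u is constant, so u(s,t) = f(s + t) with f = u(·, 0).
Hence u(s,t) = sin(3s + 3t).
Transform back: c(s,t) = exp(s)u(s,t).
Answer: c(s, t) = exp(s)sin(3s + 3t)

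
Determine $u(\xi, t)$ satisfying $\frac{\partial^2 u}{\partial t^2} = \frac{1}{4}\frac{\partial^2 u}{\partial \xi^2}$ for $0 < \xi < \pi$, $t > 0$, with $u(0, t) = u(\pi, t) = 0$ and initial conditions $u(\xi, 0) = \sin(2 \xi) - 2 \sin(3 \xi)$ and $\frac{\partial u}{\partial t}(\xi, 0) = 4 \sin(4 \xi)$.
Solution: Using separation of variables $u = X(\xi)T(t)$:
Eigenfunctions: $\sin(n\xi)$, $n = 1, 2, 3, \ldots$
General solution: $u(\xi, t) = \sum [A_n \cos(n t/2) + B_n \sin(n t/2)] \sin(n\xi)$
From $u(\xi,0) = \sin(2 \xi) - 2 \sin(3 \xi)$: $A_2=1, A_3=-2$. From $u_t(\xi,0) = 4 \sin(4 \xi)$, using $u_t(\xi,0) = \sum \omega_n B_n \sin(n\xi)$ with $\omega_n = n/2$: $B_4 = 4/2 = 2$.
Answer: $u(\xi, t) = \sin(2 \xi) \cos(t) - 2 \sin(3 \xi) \cos(3 t/2) + 2 \sin(4 \xi) \sin(2 t)$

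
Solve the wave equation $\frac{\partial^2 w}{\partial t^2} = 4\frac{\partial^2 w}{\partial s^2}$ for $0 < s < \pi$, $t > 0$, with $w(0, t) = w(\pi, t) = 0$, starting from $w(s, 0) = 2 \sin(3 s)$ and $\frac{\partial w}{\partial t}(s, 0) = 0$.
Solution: Separating variables: $w = \sum [A_n \cos(\omega_n t) + B_n \sin(\omega_n t)] \sin(ns)$, $\omega_n = 2n$. From ICs: $A_3=2$.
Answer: $w(s, t) = 2 \sin(3 s) \cos(6 t)$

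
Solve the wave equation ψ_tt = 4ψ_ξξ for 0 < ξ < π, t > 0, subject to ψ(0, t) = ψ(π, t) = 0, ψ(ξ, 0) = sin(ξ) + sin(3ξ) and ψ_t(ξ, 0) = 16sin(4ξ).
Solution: Separating variables: ψ = Σ [A_n cos(ω_n t) + B_n sin(ω_n t)] sin(nξ), ω_n = 2n. From ICs (B_n = velocity coefficient / ω_n): A_1=1, A_3=1, B_4=2.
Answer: ψ(ξ, t) = 2sin(8t)sin(4ξ) + sin(ξ)cos(2t) + sin(3ξ)cos(6t)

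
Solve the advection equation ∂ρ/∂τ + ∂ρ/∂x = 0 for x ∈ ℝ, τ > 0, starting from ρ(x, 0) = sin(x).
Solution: By characteristics (dx/dτ = 1), ρ(x,τ) = f(x - τ) with f = ρ(·, 0).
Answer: ρ(x, τ) = sin(x - τ)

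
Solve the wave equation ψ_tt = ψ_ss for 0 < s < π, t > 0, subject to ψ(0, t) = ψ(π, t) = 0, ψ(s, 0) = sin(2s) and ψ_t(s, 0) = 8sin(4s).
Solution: Using separation of variables ψ = X(s)T(t):
Eigenfunctions: sin(ns), n = 1, 2, 3, ...
General solution: ψ(s, t) = Σ [A_n cos(n t) + B_n sin(n t)] sin(ns)
From ψ(s,0) = sin(2s): A_2=1. From ψ_t(s,0) = 8sin(4s), using ψ_t(s,0) = Σ ω_n B_n sin(ns) with ω_n = n: B_4 = 8/4 = 2.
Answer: ψ(s, t) = sin(2s)cos(2t) + 2sin(4s)sin(4t)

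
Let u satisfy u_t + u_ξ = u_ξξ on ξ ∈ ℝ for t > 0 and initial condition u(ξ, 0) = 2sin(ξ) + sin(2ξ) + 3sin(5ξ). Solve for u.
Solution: Moving frame: η = ξ - t, σ = t, u = w(η,σ), so u_t = w_σ - w_η and u_ξξ = w_ηη.
Hence u_t + u_ξ = w_σ and the PDE becomes the heat equation w_σ = w_ηη on η ∈ ℝ.
Initial data: w(η,0) = u(η,0) = 2sin(η) + sin(2η) + 3sin(5η). Each mode sin(nη) decays as exp(-n²σ) on ℝ, so w(η,σ) = Σ c_n exp(-n²σ) sin(nη) with c_1=2, c_2=1, c_5=3: w(η,σ) = 2exp(-σ)sin(η) + exp(-4σ)sin(2η) + 3exp(-25σ)sin(5η).
Substituting back: u(ξ,t) = w(ξ - t, t).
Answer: u(ξ, t) = -2exp(-t)sin(t - ξ) - exp(-4t)sin(2t - 2ξ) - 3exp(-25t)sin(5t - 5ξ)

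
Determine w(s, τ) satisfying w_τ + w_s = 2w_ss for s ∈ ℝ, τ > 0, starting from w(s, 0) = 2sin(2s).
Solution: Moving frame: η = s - τ, σ = τ, w = u(η,σ), so w_τ = u_σ - u_η and w_ss = u_ηη.
Hence w_τ + w_s = u_σ and the PDE becomes the heat equation u_σ = 2u_ηη on η ∈ ℝ.
Initial data: u(η,0) = w(η,0) = 2sin(2η). Each mode sin(nη) decays as exp(-2n²σ) on ℝ, so u(η,σ) = Σ c_n exp(-2n²σ) sin(nη) with c_2=2: u(η,σ) = 2exp(-8σ)sin(2η).
Substituting back: w(s,τ) = u(s - τ, τ).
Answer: w(s, τ) = 2exp(-8τ)sin(2s - 2τ)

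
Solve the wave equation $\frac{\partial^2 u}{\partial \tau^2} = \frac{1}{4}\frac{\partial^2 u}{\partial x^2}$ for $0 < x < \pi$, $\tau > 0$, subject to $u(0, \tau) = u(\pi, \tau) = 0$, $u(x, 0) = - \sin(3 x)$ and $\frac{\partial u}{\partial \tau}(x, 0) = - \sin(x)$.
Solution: Using separation of variables $u = X(x)T(\tau)$:
Eigenfunctions: $\sin(nx)$, $n = 1, 2, 3, \ldots$
General solution: $u(x, \tau) = \sum [A_n \cos(n \tau/2) + B_n \sin(n \tau/2)] \sin(nx)$
From $u(x,0) = - \sin(3 x)$: $A_3=-1$. From $u_{\tau}(x,0) = - \sin(x)$, using $u_{\tau}(x,0) = \sum \omega_n B_n \sin(nx)$ with $\omega_n = n/2$: $B_1 = (-1)/(1/2) = -2$.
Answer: $u(x, \tau) = -2 \sin(\tau/2) \sin(x) -  \sin(3 x) \cos(3 \tau/2)$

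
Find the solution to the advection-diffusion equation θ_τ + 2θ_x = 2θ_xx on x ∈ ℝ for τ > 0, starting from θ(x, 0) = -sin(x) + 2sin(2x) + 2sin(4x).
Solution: Change to a moving frame: let η = x - 2τ, σ = τ and write θ(x,τ) = u(η,σ).
By the chain rule θ_τ = u_σ - 2u_η, θ_x = u_η, θ_xx = u_ηη.
Then θ_τ + 2θ_x = u_σ: the advection term cancels and the PDE becomes the heat equation u_σ = 2u_ηη on η ∈ ℝ.
Initial data: u(η,0) = θ(η,0) = -sin(η) + 2sin(2η) + 2sin(4η).
On η ∈ ℝ each mode satisfies (sin(nη))″ = -n² sin(nη), so exp(-2n²σ) sin(nη) solves the heat equation; by superposition u(η,σ) = Σ c_n exp(-2n²σ) sin(nη).
Reading off the coefficients: c_1=-1, c_2=2, c_4=2, so u(η,σ) = -exp(-2σ)sin(η) + 2exp(-8σ)sin(2η) + 2exp(-32σ)sin(4η).
Substituting back η = x - 2τ, σ = τ: θ(x,τ) = u(x - 2τ, τ).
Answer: θ(x, τ) = -exp(-2τ)sin(x - 2τ) + 2exp(-8τ)sin(2x - 4τ) + 2exp(-32τ)sin(4x - 8τ)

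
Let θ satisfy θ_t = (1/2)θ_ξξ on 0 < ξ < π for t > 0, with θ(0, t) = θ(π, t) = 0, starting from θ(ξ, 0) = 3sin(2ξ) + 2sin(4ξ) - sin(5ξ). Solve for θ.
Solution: Using separation of variables θ = X(ξ)G(t):
Eigenfunctions: sin(nξ), n = 1, 2, 3, ...
General solution: θ(ξ, t) = Σ c_n sin(nξ) exp(-n² t/2)
Matching θ(ξ,0) = 3sin(2ξ) + 2sin(4ξ) - sin(5ξ) term by term: c_2=3, c_4=2, c_5=-1.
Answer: θ(ξ, t) = 3exp(-2t)sin(2ξ) + 2exp(-8t)sin(4ξ) - exp(-25t/2)sin(5ξ)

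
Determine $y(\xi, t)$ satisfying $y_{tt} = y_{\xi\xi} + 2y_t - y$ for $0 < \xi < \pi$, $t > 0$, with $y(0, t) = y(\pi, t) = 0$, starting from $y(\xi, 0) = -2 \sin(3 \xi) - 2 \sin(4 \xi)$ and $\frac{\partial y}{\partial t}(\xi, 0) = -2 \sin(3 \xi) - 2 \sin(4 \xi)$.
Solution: Substitute $y = e^{t}u$, i.e. $u = e^{-t}y$.
By the product rule, $y_t = e^{t}(u_t + u)$, $y_{tt} = e^{t}(u_{tt} + 2u_t + u)$, $y_{\xi\xi} = e^{t}u_{\xi\xi}$.
Substituting into the PDE and dividing by $e^{t}$: $u_{tt} + 2u_t + u = u_{\xi\xi} + 2(u_t + u) - u$.
The lower-order terms cancel, leaving the standard wave equation $u_{tt} = u_{\xi\xi}$.
Initial data for $u$: $u(\xi,0) = y(\xi,0) = -2 \sin(3 \xi) - 2 \sin(4 \xi)$; $u_t(\xi,0) = y_t(\xi,0) - y(\xi,0) = 0$. The boundary conditions carry over: $u(0,t) = u(\pi,t) = 0$.
Solve for $u$:
  Using separation of variables $u = X(\xi)T(t)$:
  Eigenfunctions: $\sin(n\xi)$, $n = 1, 2, 3, \ldots$
  General solution: $u(\xi, t) = \sum [A_n \cos(n t) + B_n \sin(n t)] \sin(n\xi)$
  From $u(\xi,0) = -2 \sin(3 \xi) - 2 \sin(4 \xi)$: $A_3=-2, A_4=-2$. From $u_t(\xi,0) = 0$: all $B_n = 0$.
Hence $u(\xi,t) = -2 \sin(3 \xi) \cos(3 t) - 2 \sin(4 \xi) \cos(4 t)$.
Transform back: $y(\xi,t) = e^{t}u(\xi,t)$.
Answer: $y(\xi, t) = -2 e^{t} \sin(3 \xi) \cos(3 t) - 2 e^{t} \sin(4 \xi) \cos(4 t)$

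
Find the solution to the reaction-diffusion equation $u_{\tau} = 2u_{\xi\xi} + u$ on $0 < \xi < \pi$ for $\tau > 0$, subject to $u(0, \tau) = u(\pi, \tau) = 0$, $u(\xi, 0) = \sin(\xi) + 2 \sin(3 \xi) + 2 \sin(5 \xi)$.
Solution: Substitute $u = e^{\tau}w$, i.e. $w = e^{-\tau}u$.
By the product rule, $u_{\tau} = e^{\tau}(w_{\tau} + w)$, $u_{\xi\xi} = e^{\tau}w_{\xi\xi}$.
Substituting into the PDE and dividing by $e^{\tau}$: $w_{\tau} + w = 2w_{\xi\xi} + w$.
The lower-order terms cancel, leaving the standard heat equation $w_{\tau} = 2w_{\xi\xi}$.
Initial data for $w$: $w(\xi,0) = u(\xi,0) = \sin(\xi) + 2 \sin(3 \xi) + 2 \sin(5 \xi)$. The boundary conditions carry over: $w(0,\tau) = w(\pi,\tau) = 0$.
Solve for $w$:
  Using separation of variables $w = X(\xi)T(\tau)$:
  Eigenfunctions: $\sin(n\xi)$, $n = 1, 2, 3, \ldots$
  General solution: $w(\xi, \tau) = \sum c_n \sin(n\xi) e^{-2n^2 \tau}$
  Matching $w(\xi,0) = \sin(\xi) + 2 \sin(3 \xi) + 2 \sin(5 \xi)$ term by term: $c_1=1, c_3=2, c_5=2$.
Hence $w(\xi,\tau) = e^{-2 \tau} \sin(\xi) + 2 e^{-18 \tau} \sin(3 \xi) + 2 e^{-50 \tau} \sin(5 \xi)$.
Transform back: $u(\xi,\tau) = e^{\tau}w(\xi,\tau)$.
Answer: $u(\xi, \tau) = e^{-\tau} \sin(\xi) + 2 e^{-17 \tau} \sin(3 \xi) + 2 e^{-49 \tau} \sin(5 \xi)$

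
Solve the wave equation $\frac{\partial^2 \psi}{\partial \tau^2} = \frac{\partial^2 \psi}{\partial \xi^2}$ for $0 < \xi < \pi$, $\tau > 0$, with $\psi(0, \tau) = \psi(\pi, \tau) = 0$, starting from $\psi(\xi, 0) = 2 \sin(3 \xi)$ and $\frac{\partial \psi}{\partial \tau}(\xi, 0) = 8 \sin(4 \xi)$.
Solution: Using separation of variables $\psi = X(\xi)T(\tau)$:
Eigenfunctions: $\sin(n\xi)$, $n = 1, 2, 3, \ldots$
General solution: $\psi(\xi, \tau) = \sum [A_n \cos(n \tau) + B_n \sin(n \tau)] \sin(n\xi)$
From $\psi(\xi,0) = 2 \sin(3 \xi)$: $A_3=2$. From $\psi_{\tau}(\xi,0) = 8 \sin(4 \xi)$, using $\psi_{\tau}(\xi,0) = \sum \omega_n B_n \sin(n\xi)$ with $\omega_n = n$: $B_4 = 8/4 = 2$.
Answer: $\psi(\xi, \tau) = 2 \sin(4 \tau) \sin(4 \xi) + 2 \sin(3 \xi) \cos(3 \tau)$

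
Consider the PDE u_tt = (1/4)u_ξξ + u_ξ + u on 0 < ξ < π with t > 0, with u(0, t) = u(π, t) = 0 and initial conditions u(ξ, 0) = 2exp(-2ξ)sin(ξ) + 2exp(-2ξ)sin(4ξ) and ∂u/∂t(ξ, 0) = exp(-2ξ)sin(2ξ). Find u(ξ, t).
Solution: Substitute u = exp(-2ξ)w.
Then u_ξ = exp(-2ξ)(w_ξ - 2w), u_ξξ = exp(-2ξ)(w_ξξ - 4w_ξ + 4w), u_tt = exp(-2ξ)w_tt; substituting and dividing by exp(-2ξ), the lower-order terms cancel: w_tt = (1/4)w_ξξ (standard wave equation).
Data for w: w(ξ,0) = exp(2ξ)u(ξ,0) = 2sin(ξ) + 2sin(4ξ); w_t(ξ,0) = exp(2ξ)u_t(ξ,0) = sin(2ξ). The boundary conditions carry over: w(0,t) = w(π,t) = 0.
Separating variables: w = Σ [A_n cos(ω_n t) + B_n sin(ω_n t)] sin(nξ), ω_n = n/2. From ICs (B_n = velocity coefficient / ω_n): A_1=2, A_4=2, B_2=1.
So w(ξ,t) = sin(t)sin(2ξ) + 2sin(ξ)cos(t/2) + 2sin(4ξ)cos(2t), and u(ξ,t) = exp(-2ξ)w(ξ,t).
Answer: u(ξ, t) = exp(-2ξ)sin(t)sin(2ξ) + 2exp(-2ξ)sin(ξ)cos(t/2) + 2exp(-2ξ)sin(4ξ)cos(2t)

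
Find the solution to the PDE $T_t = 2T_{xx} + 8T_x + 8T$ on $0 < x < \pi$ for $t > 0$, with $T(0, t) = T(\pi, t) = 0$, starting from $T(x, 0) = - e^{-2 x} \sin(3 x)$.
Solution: Substitute $T = e^{-2x}u$.
Then $T_x = e^{-2x}(u_x - 2u)$, $T_{xx} = e^{-2x}(u_{xx} - 4u_x + 4u)$, $T_t = e^{-2x}u_t$; substituting and dividing by $e^{-2x}$, the lower-order terms cancel: $u_t = 2u_{xx}$ (standard heat equation).
Data for $u$: $u(x,0) = e^{2x}T(x,0) = - \sin(3 x)$. The boundary conditions carry over: $u(0,t) = u(\pi,t) = 0$.
Separating variables: $u = \sum c_n e^{-2n^2t} \sin(nx)$. From $u(x,0) = - \sin(3 x)$: $c_3=-1$.
So $u(x,t) = - e^{-18 t} \sin(3 x)$, and $T(x,t) = e^{-2x}u(x,t)$.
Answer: $T(x, t) = - e^{-18 t} e^{-2 x} \sin(3 x)$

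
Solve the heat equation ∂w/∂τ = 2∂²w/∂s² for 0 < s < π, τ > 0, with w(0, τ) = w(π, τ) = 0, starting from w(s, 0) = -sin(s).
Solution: Using separation of variables w = X(s)T(τ):
Eigenfunctions: sin(ns), n = 1, 2, 3, ...
General solution: w(s, τ) = Σ c_n sin(ns) exp(-2n² τ)
Matching w(s,0) = -sin(s) term by term: c_1=-1.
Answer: w(s, τ) = -exp(-2τ)sin(s)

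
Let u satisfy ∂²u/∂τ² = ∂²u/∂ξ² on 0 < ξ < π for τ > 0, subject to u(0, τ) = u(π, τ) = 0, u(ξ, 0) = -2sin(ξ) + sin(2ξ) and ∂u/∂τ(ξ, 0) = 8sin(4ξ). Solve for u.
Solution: Using separation of variables u = X(ξ)T(τ):
Eigenfunctions: sin(nξ), n = 1, 2, 3, ...
General solution: u(ξ, τ) = Σ [A_n cos(n τ) + B_n sin(n τ)] sin(nξ)
From u(ξ,0) = -2sin(ξ) + sin(2ξ): A_1=-2, A_2=1. From u_τ(ξ,0) = 8sin(4ξ), using u_τ(ξ,0) = Σ ω_n B_n sin(nξ) with ω_n = n: B_4 = 8/4 = 2.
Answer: u(ξ, τ) = -2sin(ξ)cos(τ) + sin(2ξ)cos(2τ) + 2sin(4ξ)sin(4τ)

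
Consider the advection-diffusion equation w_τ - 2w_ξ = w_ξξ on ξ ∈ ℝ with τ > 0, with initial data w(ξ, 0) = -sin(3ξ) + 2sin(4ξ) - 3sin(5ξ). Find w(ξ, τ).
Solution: Moving frame: η = ξ + 2τ, σ = τ, w = u(η,σ), so w_τ = u_σ + 2u_η and w_ξξ = u_ηη.
Hence w_τ - 2w_ξ = u_σ and the PDE becomes the heat equation u_σ = u_ηη on η ∈ ℝ.
Initial data: u(η,0) = w(η,0) = -sin(3η) + 2sin(4η) - 3sin(5η). Each mode sin(nη) decays as exp(-n²σ) on ℝ, so u(η,σ) = Σ c_n exp(-n²σ) sin(nη) with c_3=-1, c_4=2, c_5=-3: u(η,σ) = -exp(-9σ)sin(3η) + 2exp(-16σ)sin(4η) - 3exp(-25σ)sin(5η).
Substituting back: w(ξ,τ) = u(ξ + 2τ, τ).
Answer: w(ξ, τ) = -exp(-9τ)sin(3ξ + 6τ) + 2exp(-16τ)sin(4ξ + 8τ) - 3exp(-25τ)sin(5ξ + 10τ)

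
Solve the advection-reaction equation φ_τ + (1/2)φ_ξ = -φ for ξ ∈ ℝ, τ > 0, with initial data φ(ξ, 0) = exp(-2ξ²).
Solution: Substitute φ = exp(-τ)u, i.e. u = exp(τ)φ.
By the product rule, φ_τ = exp(-τ)(u_τ - u), φ_ξ = exp(-τ)u_ξ.
Substituting into the PDE and dividing by exp(-τ): u_τ - u + (1/2)u_ξ = -u.
The lower-order terms cancel, leaving the standard advection equation u_τ + (1/2)u_ξ = 0.
Initial data for u: u(ξ,0) = φ(ξ,0) = exp(-2ξ²).
Solve for u:
  By method of characteristics (waves move right with speed 1/2):
  Along characteristics ξ - (1/2)τ = const, u is constant, so u(ξ,τ) = f(ξ - (1/2)τ) with f = u(·, 0).
Hence u(ξ,τ) = exp(-2(ξ - τ/2)²).
Transform back: φ(ξ,τ) = exp(-τ)u(ξ,τ).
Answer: φ(ξ, τ) = exp(-τ)exp(-2(ξ - τ/2)²)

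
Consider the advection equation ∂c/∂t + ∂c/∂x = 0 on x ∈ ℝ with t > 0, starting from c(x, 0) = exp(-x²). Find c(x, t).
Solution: By method of characteristics (waves move right with speed 1):
Along characteristics x - t = const, c is constant, so c(x,t) = f(x - t) with f = c(·, 0).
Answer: c(x, t) = exp(-(-t + x)²)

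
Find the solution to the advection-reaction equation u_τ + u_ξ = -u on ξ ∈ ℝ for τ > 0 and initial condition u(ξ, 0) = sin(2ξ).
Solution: Substitute u = exp(-τ)w, i.e. w = exp(τ)u.
By the product rule, u_τ = exp(-τ)(w_τ - w), u_ξ = exp(-τ)w_ξ.
Substituting into the PDE and dividing by exp(-τ): w_τ - w + w_ξ = -w.
The lower-order terms cancel, leaving the standard advection equation w_τ + w_ξ = 0.
Initial data for w: w(ξ,0) = u(ξ,0) = sin(2ξ).
Solve for w:
  By method of characteristics (waves move right with speed 1):
  Along characteristics ξ - τ = const, w is constant, so w(ξ,τ) = f(ξ - τ) with f = w(·, 0).
Hence w(ξ,τ) = sin(2ξ - 2τ).
Transform back: u(ξ,τ) = exp(-τ)w(ξ,τ).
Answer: u(ξ, τ) = exp(-τ)sin(2ξ - 2τ)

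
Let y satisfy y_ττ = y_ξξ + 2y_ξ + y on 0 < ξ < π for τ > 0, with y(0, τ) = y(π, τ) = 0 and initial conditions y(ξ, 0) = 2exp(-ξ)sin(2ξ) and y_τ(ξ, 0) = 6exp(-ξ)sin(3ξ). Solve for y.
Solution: Substitute y = exp(-ξ)u, i.e. u = exp(ξ)y.
By the product rule, y_ξ = exp(-ξ)(u_ξ - u), y_ξξ = exp(-ξ)(u_ξξ - 2u_ξ + u), y_ττ = exp(-ξ)u_ττ.
Substituting into the PDE and dividing by exp(-ξ): u_ττ = (u_ξξ - 2u_ξ + u) + 2(u_ξ - u) + u.
The lower-order terms cancel, leaving the standard wave equation u_ττ = u_ξξ.
Initial data for u: u(ξ,0) = exp(ξ)y(ξ,0) = 2sin(2ξ); u_τ(ξ,0) = exp(ξ)y_τ(ξ,0) = 6sin(3ξ). The boundary conditions carry over: u(0,τ) = u(π,τ) = 0.
Solve for u:
  Using separation of variables u = X(ξ)T(τ):
  Eigenfunctions: sin(nξ), n = 1, 2, 3, ...
  General solution: u(ξ, τ) = Σ [A_n cos(n τ) + B_n sin(n τ)] sin(nξ)
  From u(ξ,0) = 2sin(2ξ): A_2=2. From u_τ(ξ,0) = 6sin(3ξ), using u_τ(ξ,0) = Σ ω_n B_n sin(nξ) with ω_n = n: B_3 = 6/3 = 2.
Hence u(ξ,τ) = 2sin(2ξ)cos(2τ) + 2sin(3ξ)sin(3τ).
Transform back: y(ξ,τ) = exp(-ξ)u(ξ,τ).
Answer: y(ξ, τ) = 2exp(-ξ)sin(2ξ)cos(2τ) + 2exp(-ξ)sin(3ξ)sin(3τ)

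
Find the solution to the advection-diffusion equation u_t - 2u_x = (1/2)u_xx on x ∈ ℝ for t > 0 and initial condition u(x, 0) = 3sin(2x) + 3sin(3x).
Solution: Change to a moving frame: let η = x + 2t, σ = t and write u(x,t) = w(η,σ).
By the chain rule u_t = w_σ + 2w_η, u_x = w_η, u_xx = w_ηη.
Then u_t - 2u_x = w_σ: the advection term cancels and the PDE becomes the heat equation w_σ = (1/2)w_ηη on η ∈ ℝ.
Initial data: w(η,0) = u(η,0) = 3sin(2η) + 3sin(3η).
On η ∈ ℝ each mode satisfies (sin(nη))″ = -n² sin(nη), so exp(-n²σ/2) sin(nη) solves the heat equation; by superposition w(η,σ) = Σ c_n exp(-n²σ/2) sin(nη).
Reading off the coefficients: c_2=3, c_3=3, so w(η,σ) = 3exp(-2σ)sin(2η) + 3exp(-9σ/2)sin(3η).
Substituting back η = x + 2t, σ = t: u(x,t) = w(x + 2t, t).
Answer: u(x, t) = 3exp(-2t)sin(4t + 2x) + 3exp(-9t/2)sin(6t + 3x)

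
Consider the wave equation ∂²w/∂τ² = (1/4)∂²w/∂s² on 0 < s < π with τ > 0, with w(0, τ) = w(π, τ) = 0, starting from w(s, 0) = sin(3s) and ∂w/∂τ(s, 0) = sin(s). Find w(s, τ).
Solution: Separating variables: w = Σ [A_n cos(ω_n τ) + B_n sin(ω_n τ)] sin(ns), ω_n = n/2. From ICs (B_n = velocity coefficient / ω_n): A_3=1, B_1=2.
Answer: w(s, τ) = 2sin(s)sin(τ/2) + sin(3s)cos(3τ/2)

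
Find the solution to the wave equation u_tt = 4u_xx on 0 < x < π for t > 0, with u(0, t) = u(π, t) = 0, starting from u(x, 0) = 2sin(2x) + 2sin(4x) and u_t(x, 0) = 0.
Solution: Separating variables: u = Σ [A_n cos(ω_n t) + B_n sin(ω_n t)] sin(nx), ω_n = 2n. From ICs: A_2=2, A_4=2.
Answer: u(x, t) = 2sin(2x)cos(4t) + 2sin(4x)cos(8t)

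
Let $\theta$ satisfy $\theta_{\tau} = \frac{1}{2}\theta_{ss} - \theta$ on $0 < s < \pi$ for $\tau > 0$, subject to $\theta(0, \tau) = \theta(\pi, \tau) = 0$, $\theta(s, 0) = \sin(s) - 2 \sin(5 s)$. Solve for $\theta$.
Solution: Substitute $\theta = e^{-\tau}u$, i.e. $u = e^{\tau}\theta$.
By the product rule, $\theta_{\tau} = e^{-\tau}(u_{\tau} - u)$, $\theta_{ss} = e^{-\tau}u_{ss}$.
Substituting into the PDE and dividing by $e^{-\tau}$: $u_{\tau} - u = \frac{1}{2}u_{ss} - u$.
The lower-order terms cancel, leaving the standard heat equation $u_{\tau} = \frac{1}{2}u_{ss}$.
Initial data for $u$: $u(s,0) = \theta(s,0) = \sin(s) - 2 \sin(5 s)$. The boundary conditions carry over: $u(0,\tau) = u(\pi,\tau) = 0$.
Solve for $u$:
  Using separation of variables $u = X(s)G(\tau)$:
  Eigenfunctions: $\sin(ns)$, $n = 1, 2, 3, \ldots$
  General solution: $u(s, \tau) = \sum c_n \sin(ns) e^{-n^2 \tau/2}$
  Matching $u(s,0) = \sin(s) - 2 \sin(5 s)$ term by term: $c_1=1, c_5=-2$.
Hence $u(s,\tau) = e^{-\tau/2} \sin(s) - 2 e^{-25 \tau/2} \sin(5 s)$.
Transform back: $\theta(s,\tau) = e^{-\tau}u(s,\tau)$.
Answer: $\theta(s, \tau) = e^{-3 \tau/2} \sin(s) - 2 e^{-27 \tau/2} \sin(5 s)$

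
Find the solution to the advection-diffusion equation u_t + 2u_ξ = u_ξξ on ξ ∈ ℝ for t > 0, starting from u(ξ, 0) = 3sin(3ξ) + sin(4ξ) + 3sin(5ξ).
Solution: Moving frame: η = ξ - 2t, σ = t, u = w(η,σ), so u_t = w_σ - 2w_η and u_ξξ = w_ηη.
Hence u_t + 2u_ξ = w_σ and the PDE becomes the heat equation w_σ = w_ηη on η ∈ ℝ.
Initial data: w(η,0) = u(η,0) = 3sin(3η) + sin(4η) + 3sin(5η). Each mode sin(nη) decays as exp(-n²σ) on ℝ, so w(η,σ) = Σ c_n exp(-n²σ) sin(nη) with c_3=3, c_4=1, c_5=3: w(η,σ) = 3exp(-9σ)sin(3η) + exp(-16σ)sin(4η) + 3exp(-25σ)sin(5η).
Substituting back: u(ξ,t) = w(ξ - 2t, t).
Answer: u(ξ, t) = -3exp(-9t)sin(6t - 3ξ) - exp(-16t)sin(8t - 4ξ) - 3exp(-25t)sin(10t - 5ξ)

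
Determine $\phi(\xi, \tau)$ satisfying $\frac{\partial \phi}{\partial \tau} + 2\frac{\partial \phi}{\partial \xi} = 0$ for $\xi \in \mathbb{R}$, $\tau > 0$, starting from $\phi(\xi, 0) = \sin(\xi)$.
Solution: By method of characteristics (waves move right with speed 2):
Along characteristics $\xi - 2\tau =$ const, $\phi$ is constant, so $\phi(\xi,\tau) = f(\xi - 2\tau)$ with $f = \phi( \cdot , 0)$.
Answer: $\phi(\xi, \tau) = - \sin(2 \tau - \xi)$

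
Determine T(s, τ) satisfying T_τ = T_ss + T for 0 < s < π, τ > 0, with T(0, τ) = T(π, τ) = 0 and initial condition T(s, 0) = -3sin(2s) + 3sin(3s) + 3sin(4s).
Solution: Substitute T = exp(τ)u, i.e. u = exp(-τ)T.
By the product rule, T_τ = exp(τ)(u_τ + u), T_ss = exp(τ)u_ss.
Substituting into the PDE and dividing by exp(τ): u_τ + u = u_ss + u.
The lower-order terms cancel, leaving the standard heat equation u_τ = u_ss.
Initial data for u: u(s,0) = T(s,0) = -3sin(2s) + 3sin(3s) + 3sin(4s). The boundary conditions carry over: u(0,τ) = u(π,τ) = 0.
Solve for u:
  Using separation of variables u = X(s)G(τ):
  Eigenfunctions: sin(ns), n = 1, 2, 3, ...
  General solution: u(s, τ) = Σ c_n sin(ns) exp(-n² τ)
  Matching u(s,0) = -3sin(2s) + 3sin(3s) + 3sin(4s) term by term: c_2=-3, c_3=3, c_4=3.
Hence u(s,τ) = -3exp(-4τ)sin(2s) + 3exp(-9τ)sin(3s) + 3exp(-16τ)sin(4s).
Transform back: T(s,τ) = exp(τ)u(s,τ).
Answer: T(s, τ) = -3exp(-3τ)sin(2s) + 3exp(-8τ)sin(3s) + 3exp(-15τ)sin(4s)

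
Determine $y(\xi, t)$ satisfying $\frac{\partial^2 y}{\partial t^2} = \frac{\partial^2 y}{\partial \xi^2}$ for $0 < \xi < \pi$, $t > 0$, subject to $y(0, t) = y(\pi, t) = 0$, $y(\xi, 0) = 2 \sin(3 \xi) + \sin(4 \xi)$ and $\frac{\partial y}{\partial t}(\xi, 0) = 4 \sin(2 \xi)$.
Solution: Using separation of variables $y = X(\xi)T(t)$:
Eigenfunctions: $\sin(n\xi)$, $n = 1, 2, 3, \ldots$
General solution: $y(\xi, t) = \sum [A_n \cos(n t) + B_n \sin(n t)] \sin(n\xi)$
From $y(\xi,0) = 2 \sin(3 \xi) + \sin(4 \xi)$: $A_3=2, A_4=1$. From $y_t(\xi,0) = 4 \sin(2 \xi)$, using $y_t(\xi,0) = \sum \omega_n B_n \sin(n\xi)$ with $\omega_n = n$: $B_2 = 4/2 = 2$.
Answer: $y(\xi, t) = 2 \sin(2 \xi) \sin(2 t) + 2 \sin(3 \xi) \cos(3 t) + \sin(4 \xi) \cos(4 t)$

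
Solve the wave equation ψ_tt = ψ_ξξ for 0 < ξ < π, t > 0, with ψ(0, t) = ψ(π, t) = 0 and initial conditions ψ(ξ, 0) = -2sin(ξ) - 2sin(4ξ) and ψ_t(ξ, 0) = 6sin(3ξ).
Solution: Separating variables: ψ = Σ [A_n cos(ω_n t) + B_n sin(ω_n t)] sin(nξ), ω_n = n. From ICs (B_n = velocity coefficient / ω_n): A_1=-2, A_4=-2, B_3=2.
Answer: ψ(ξ, t) = 2sin(3t)sin(3ξ) - 2sin(ξ)cos(t) - 2sin(4ξ)cos(4t)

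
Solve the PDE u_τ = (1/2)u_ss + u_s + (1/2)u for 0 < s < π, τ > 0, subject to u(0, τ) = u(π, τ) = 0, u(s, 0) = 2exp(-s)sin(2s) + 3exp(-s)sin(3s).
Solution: Substitute u = exp(-s)w, i.e. w = exp(s)u.
By the product rule, u_s = exp(-s)(w_s - w), u_ss = exp(-s)(w_ss - 2w_s + w), u_τ = exp(-s)w_τ.
Substituting into the PDE and dividing by exp(-s): w_τ = (1/2)(w_ss - 2w_s + w) + (w_s - w) + (1/2)w.
The lower-order terms cancel, leaving the standard heat equation w_τ = (1/2)w_ss.
Initial data for w: w(s,0) = exp(s)u(s,0) = 2sin(2s) + 3sin(3s). The boundary conditions carry over: w(0,τ) = w(π,τ) = 0.
Solve for w:
  Using separation of variables w = X(s)T(τ):
  Eigenfunctions: sin(ns), n = 1, 2, 3, ...
  General solution: w(s, τ) = Σ c_n sin(ns) exp(-n² τ/2)
  Matching w(s,0) = 2sin(2s) + 3sin(3s) term by term: c_2=2, c_3=3.
Hence w(s,τ) = 2exp(-2τ)sin(2s) + 3exp(-9τ/2)sin(3s).
Transform back: u(s,τ) = exp(-s)w(s,τ).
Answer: u(s, τ) = 2exp(-s)exp(-2τ)sin(2s) + 3exp(-s)exp(-9τ/2)sin(3s)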